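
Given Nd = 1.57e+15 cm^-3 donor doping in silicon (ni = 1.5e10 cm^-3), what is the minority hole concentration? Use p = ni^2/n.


Step 1: Since Nd >> ni, n ≈ Nd = 1.57e+15 cm^-3
Step 2: p = ni^2 / n = (1.5e10)^2 / 1.57e+15
Step 3: p = 2.25e20 / 1.57e+15 = 1.43e+05 cm^-3

1.43e+05


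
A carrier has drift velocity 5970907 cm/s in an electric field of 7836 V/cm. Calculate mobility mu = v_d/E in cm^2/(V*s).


Step 1: mu = v_d / E
Step 2: mu = 5970907 / 7836
Step 3: mu = 761.98 cm^2/(V*s)

761.98


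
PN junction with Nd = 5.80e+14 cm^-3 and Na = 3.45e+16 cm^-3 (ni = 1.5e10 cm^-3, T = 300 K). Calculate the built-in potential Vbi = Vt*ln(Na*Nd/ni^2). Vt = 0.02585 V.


Step 1: Compute Na*Nd/ni^2 = 3.45e+16 * 5.80e+14 / (1.5e10)^2 = 8.8933e+10
Step 2: ln(8.8933e+10) = 25.2111
Step 3: Vbi = 0.02585 * 25.2111 = 0.652 V

0.652


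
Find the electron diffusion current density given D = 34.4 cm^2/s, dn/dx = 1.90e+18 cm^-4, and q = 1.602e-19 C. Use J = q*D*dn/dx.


Step 1: J = q * D * (dn/dx)
Step 2: J = 1.602e-19 * 34.4 * 1.90e+18
Step 3: J = 1.05e+01 A/cm^2

1.05e+01


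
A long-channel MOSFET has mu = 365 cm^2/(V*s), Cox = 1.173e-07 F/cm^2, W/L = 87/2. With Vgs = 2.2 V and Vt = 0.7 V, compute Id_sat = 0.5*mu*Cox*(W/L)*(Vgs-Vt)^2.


Step 1: Overdrive voltage Vov = Vgs - Vt = 2.2 - 0.7 = 1.5 V
Step 2: W/L = 87/2 = 43.5
Step 3: Id = 0.5 * 365 * 1.173e-07 * 43.5 * 1.5^2
Step 4: Id = 2.10e-03 A

2.10e-03


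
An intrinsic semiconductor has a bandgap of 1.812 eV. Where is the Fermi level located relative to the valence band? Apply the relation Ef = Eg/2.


Step 1: For an intrinsic semiconductor, the Fermi level sits at midgap.
Step 2: Ef = Eg / 2 = 1.812 / 2 = 0.906 eV

0.906


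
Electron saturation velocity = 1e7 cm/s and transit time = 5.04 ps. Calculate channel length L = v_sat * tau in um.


Step 1: tau in seconds = 5.04 ps * 1e-12 = 5.0400e-12 s
Step 2: L = v_sat * tau = 1e7 * 5.0400e-12 = 5.0400e-05 cm
Step 3: L in um = 5.0400e-05 * 1e4 = 0.504 um

0.504


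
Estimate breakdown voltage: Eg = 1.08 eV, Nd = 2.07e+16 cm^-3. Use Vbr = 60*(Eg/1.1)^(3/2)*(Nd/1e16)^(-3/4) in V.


Step 1: Eg/1.1 = 1.08/1.1 = 0.981818
Step 2: (Eg/1.1)^1.5 = 0.981818^1.5 = 0.972851
Step 3: (Nd/1e16)^(-0.75) = (2.07)^(-0.75) = 0.579458
Step 4: Vbr = 60 * 0.972851 * 0.579458 = 33.8 V

33.8


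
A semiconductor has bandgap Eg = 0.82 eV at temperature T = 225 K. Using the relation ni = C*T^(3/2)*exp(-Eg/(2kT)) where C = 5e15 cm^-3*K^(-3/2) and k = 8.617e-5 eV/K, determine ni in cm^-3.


Step 1: Compute kT = 8.617e-5 * 225 = 0.01938825 eV
Step 2: Exponent = -Eg/(2kT) = -0.82/(2*0.01938825) = -21.14683
Step 3: T^(3/2) = 225^1.5 = 3375.00
Step 4: ni = 5e15 * 3375.00 * exp(-21.14683) = 1.10e+10 cm^-3

1.10e+10


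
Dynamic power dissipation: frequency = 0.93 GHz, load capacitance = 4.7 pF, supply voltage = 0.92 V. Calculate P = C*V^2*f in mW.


Step 1: V^2 = 0.92^2 = 0.8464 V^2
Step 2: P = C*V^2*f = 4.7e-12 F * 0.8464 * 0.93e9 Hz
Step 3: P = 3.6996144e-03 W
Step 4: P = 3.7 mW

3.7


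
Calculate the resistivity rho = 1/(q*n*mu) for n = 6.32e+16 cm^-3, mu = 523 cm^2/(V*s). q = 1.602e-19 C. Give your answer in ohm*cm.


Step 1: sigma = q * n * mu = 1.602e-19 * 6.32e+16 * 523 = 5.29519e+00 S/cm
Step 2: rho = 1 / sigma = 1 / 5.29519e+00 = 0.1889 ohm*cm

0.1889


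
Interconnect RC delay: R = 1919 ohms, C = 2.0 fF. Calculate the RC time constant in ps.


Step 1: tau = R * C
Step 2: tau = 1919 * 2.0 fF = 1919 * 2.0e-15 F
Step 3: tau = 3.838e-12 s = 3.838 ps

3.838


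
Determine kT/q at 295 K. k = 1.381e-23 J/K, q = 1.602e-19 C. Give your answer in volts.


Step 1: kT = 1.381e-23 * 295 = 4.07395e-21 J
Step 2: Vt = kT/q = 4.07395e-21 / 1.602e-19
Step 3: Vt = 0.02543 V

0.02543


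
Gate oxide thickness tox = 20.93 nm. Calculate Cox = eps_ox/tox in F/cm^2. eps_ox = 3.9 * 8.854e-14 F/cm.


Step 1: eps_ox = 3.9 * 8.854e-14 = 3.45306e-13 F/cm
Step 2: tox in cm = 20.93 nm * 1e-7 = 2.0930e-06 cm
Step 3: Cox = 3.45306e-13 / 2.0930e-06 = 1.65e-07 F/cm^2

1.65e-07


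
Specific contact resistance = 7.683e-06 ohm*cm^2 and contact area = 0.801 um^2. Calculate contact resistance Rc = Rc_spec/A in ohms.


Step 1: Convert area to cm^2: 0.801 um^2 = 8.0100e-09 cm^2
Step 2: Rc = Rc_spec / A = 7.683e-06 / 8.0100e-09
Step 3: Rc = 9.59e+02 ohms

9.59e+02


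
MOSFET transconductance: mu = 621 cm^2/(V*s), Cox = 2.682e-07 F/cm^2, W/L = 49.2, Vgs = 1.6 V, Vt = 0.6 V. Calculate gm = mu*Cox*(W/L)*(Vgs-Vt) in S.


Step 1: Vov = Vgs - Vt = 1.6 - 0.6 = 1.0 V
Step 2: gm = mu * Cox * (W/L) * Vov
Step 3: gm = 621 * 2.682e-07 * 49.2 * 1.0 = 8.19e-03 S

8.19e-03


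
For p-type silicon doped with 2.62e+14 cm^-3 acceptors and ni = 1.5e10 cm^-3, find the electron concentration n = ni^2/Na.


Step 1: Majority hole concentration p ≈ Na = 2.62e+14 cm^-3
Step 2: n = ni^2 / Na = (1.5e10)^2 / 2.62e+14
Step 3: n = 8.59e+05 cm^-3

8.59e+05


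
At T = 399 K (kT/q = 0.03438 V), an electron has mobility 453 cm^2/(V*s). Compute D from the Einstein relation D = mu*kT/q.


Step 1: D = mu * (kT/q)
Step 2: D = 453 * 0.03438
Step 3: D = 15.57 cm^2/s

15.57


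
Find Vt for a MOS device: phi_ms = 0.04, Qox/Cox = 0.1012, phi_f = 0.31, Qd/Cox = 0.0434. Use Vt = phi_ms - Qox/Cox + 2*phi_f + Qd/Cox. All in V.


Step 1: Vt = phi_ms - Qox/Cox + 2*phi_f + Qd/Cox
Step 2: Vt = 0.04 - 0.1012 + 2*0.31 + 0.0434
Step 3: Vt = 0.04 - 0.1012 + 0.62 + 0.0434
Step 4: Vt = 0.6022 V

0.6022


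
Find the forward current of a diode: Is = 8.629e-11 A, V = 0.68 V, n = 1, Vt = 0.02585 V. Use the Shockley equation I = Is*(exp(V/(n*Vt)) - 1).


Step 1: V/(n*Vt) = 0.68/(1*0.02585) = 26.3056
Step 2: exp(26.3056) = 2.6569e+11
Step 3: I = 8.629e-11 * (2.6569e+11 - 1) = 2.29e+01 A

2.29e+01


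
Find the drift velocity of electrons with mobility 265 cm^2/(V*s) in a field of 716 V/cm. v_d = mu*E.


Step 1: v_d = mu * E
Step 2: v_d = 265 * 716 = 189740
Step 3: v_d = 1.90e+05 cm/s

1.90e+05


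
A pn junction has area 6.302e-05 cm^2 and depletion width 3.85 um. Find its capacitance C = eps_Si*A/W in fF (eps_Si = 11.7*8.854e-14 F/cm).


Step 1: eps_Si = 11.7 * 8.854e-14 = 1.035918e-12 F/cm
Step 2: W in cm = 3.85 * 1e-4 = 3.85e-04 cm
Step 3: C = 1.035918e-12 * 6.302e-05 / 3.85e-04 = 1.695677e-13 F
Step 4: C = 169.57 fF

169.57


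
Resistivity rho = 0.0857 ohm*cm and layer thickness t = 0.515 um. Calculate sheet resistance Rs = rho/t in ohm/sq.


Step 1: Convert thickness to cm: t = 0.515 um = 5.1500e-05 cm
Step 2: Rs = rho / t = 0.0857 / 5.1500e-05
Step 3: Rs = 1664.1 ohm/sq

1664.1


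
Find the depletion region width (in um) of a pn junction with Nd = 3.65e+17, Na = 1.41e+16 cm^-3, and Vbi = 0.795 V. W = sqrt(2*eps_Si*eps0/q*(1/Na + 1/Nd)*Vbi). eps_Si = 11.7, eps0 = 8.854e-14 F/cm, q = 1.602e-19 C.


Step 1: 1/Na + 1/Nd = 1/1.41e+16 + 1/3.65e+17 = 7.36617e-17
Step 2: 2*eps*eps0/q = 2*11.7*8.854e-14/1.602e-19 = 1.293281e+07
Step 3: W^2 = 1.293281e+07 * 7.36617e-17 * 0.795 = 7.57359e-10
Step 4: W = sqrt(7.57359e-10) = 2.752e-05 cm = 0.2752 um

0.2752


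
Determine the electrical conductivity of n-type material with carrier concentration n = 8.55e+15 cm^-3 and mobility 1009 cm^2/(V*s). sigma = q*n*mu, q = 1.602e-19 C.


Step 1: sigma = q * n * mu
Step 2: sigma = 1.602e-19 * 8.55e+15 * 1009
Step 3: sigma = 1.382e+00 S/cm

1.382e+00


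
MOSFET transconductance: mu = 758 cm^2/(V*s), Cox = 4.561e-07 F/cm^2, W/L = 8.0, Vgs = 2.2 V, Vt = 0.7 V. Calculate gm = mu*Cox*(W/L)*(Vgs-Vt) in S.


Step 1: Vov = Vgs - Vt = 2.2 - 0.7 = 1.5 V
Step 2: gm = mu * Cox * (W/L) * Vov
Step 3: gm = 758 * 4.561e-07 * 8.0 * 1.5 = 4.15e-03 S

4.15e-03


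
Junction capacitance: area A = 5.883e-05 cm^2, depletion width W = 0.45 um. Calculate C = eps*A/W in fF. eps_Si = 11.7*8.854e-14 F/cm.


Step 1: eps_Si = 11.7 * 8.854e-14 = 1.035918e-12 F/cm
Step 2: W in cm = 0.45 * 1e-4 = 4.50e-05 cm
Step 3: C = 1.035918e-12 * 5.883e-05 / 4.50e-05 = 1.354290e-12 F
Step 4: C = 1354.29 fF

1354.29


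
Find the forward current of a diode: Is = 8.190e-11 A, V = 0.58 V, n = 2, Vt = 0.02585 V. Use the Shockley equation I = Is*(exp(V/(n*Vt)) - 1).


Step 1: V/(n*Vt) = 0.58/(2*0.02585) = 11.2186
Step 2: exp(11.2186) = 7.4503e+04
Step 3: I = 8.190e-11 * (7.4503e+04 - 1) = 6.10e-06 A

6.10e-06


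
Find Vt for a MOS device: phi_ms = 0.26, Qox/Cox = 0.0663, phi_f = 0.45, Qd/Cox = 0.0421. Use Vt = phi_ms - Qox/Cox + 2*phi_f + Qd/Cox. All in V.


Step 1: Vt = phi_ms - Qox/Cox + 2*phi_f + Qd/Cox
Step 2: Vt = 0.26 - 0.0663 + 2*0.45 + 0.0421
Step 3: Vt = 0.26 - 0.0663 + 0.9 + 0.0421
Step 4: Vt = 1.1358 V

1.1358


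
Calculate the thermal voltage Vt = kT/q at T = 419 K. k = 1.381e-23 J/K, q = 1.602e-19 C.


Step 1: kT = 1.381e-23 * 419 = 5.78639e-21 J
Step 2: Vt = kT/q = 5.78639e-21 / 1.602e-19
Step 3: Vt = 0.03612 V

0.03612


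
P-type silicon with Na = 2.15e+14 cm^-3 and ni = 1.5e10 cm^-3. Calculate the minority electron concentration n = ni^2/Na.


Step 1: Majority hole concentration p ≈ Na = 2.15e+14 cm^-3
Step 2: n = ni^2 / Na = (1.5e10)^2 / 2.15e+14
Step 3: n = 1.05e+06 cm^-3

1.05e+06


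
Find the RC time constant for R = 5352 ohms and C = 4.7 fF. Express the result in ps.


Step 1: tau = R * C
Step 2: tau = 5352 * 4.7 fF = 5352 * 4.7e-15 F
Step 3: tau = 2.51544e-11 s = 25.1544 ps

25.1544


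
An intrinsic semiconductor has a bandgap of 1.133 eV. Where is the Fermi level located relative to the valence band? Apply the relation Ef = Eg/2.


Step 1: For an intrinsic semiconductor, the Fermi level sits at midgap.
Step 2: Ef = Eg / 2 = 1.133 / 2 = 0.5665 eV

0.5665


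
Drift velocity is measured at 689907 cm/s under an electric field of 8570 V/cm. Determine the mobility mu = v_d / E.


Step 1: mu = v_d / E
Step 2: mu = 689907 / 8570
Step 3: mu = 80.5 cm^2/(V*s)

80.5


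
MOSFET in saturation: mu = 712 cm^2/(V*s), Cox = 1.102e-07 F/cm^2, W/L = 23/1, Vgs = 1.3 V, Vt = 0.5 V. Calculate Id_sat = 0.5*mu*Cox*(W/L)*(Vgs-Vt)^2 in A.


Step 1: Overdrive voltage Vov = Vgs - Vt = 1.3 - 0.5 = 0.8 V
Step 2: W/L = 23/1 = 23
Step 3: Id = 0.5 * 712 * 1.102e-07 * 23 * 0.8^2
Step 4: Id = 5.77e-04 A

5.77e-04


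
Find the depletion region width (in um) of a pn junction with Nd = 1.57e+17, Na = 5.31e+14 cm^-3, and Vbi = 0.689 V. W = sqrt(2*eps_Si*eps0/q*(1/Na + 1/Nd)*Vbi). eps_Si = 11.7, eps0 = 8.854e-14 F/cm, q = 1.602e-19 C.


Step 1: 1/Na + 1/Nd = 1/5.31e+14 + 1/1.57e+17 = 1.88961e-15
Step 2: 2*eps*eps0/q = 2*11.7*8.854e-14/1.602e-19 = 1.293281e+07
Step 3: W^2 = 1.293281e+07 * 1.88961e-15 * 0.689 = 1.68378e-08
Step 4: W = sqrt(1.68378e-08) = 1.298e-04 cm = 1.298 um

1.298


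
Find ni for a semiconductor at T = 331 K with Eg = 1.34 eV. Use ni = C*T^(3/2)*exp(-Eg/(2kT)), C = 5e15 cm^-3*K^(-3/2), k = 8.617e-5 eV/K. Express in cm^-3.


Step 1: Compute kT = 8.617e-5 * 331 = 0.02852227 eV
Step 2: Exponent = -Eg/(2kT) = -1.34/(2*0.02852227) = -23.49042
Step 3: T^(3/2) = 331^1.5 = 6022.02
Step 4: ni = 5e15 * 6022.02 * exp(-23.49042) = 1.89e+09 cm^-3

1.89e+09


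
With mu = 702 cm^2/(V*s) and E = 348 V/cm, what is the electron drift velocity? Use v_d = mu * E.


Step 1: v_d = mu * E
Step 2: v_d = 702 * 348 = 244296
Step 3: v_d = 2.44e+05 cm/s

2.44e+05


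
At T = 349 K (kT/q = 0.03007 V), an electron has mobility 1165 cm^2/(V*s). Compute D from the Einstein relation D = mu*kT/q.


Step 1: D = mu * (kT/q)
Step 2: D = 1165 * 0.03007
Step 3: D = 35.03 cm^2/s

35.03


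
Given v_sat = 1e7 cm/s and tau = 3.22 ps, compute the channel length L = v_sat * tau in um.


Step 1: tau in seconds = 3.22 ps * 1e-12 = 3.2200e-12 s
Step 2: L = v_sat * tau = 1e7 * 3.2200e-12 = 3.2200e-05 cm
Step 3: L in um = 3.2200e-05 * 1e4 = 0.322 um

0.322


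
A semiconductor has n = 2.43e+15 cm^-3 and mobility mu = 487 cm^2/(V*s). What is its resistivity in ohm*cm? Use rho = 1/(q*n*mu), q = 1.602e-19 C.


Step 1: sigma = q * n * mu = 1.602e-19 * 2.43e+15 * 487 = 1.89582e-01 S/cm
Step 2: rho = 1 / sigma = 1 / 1.89582e-01 = 5.275 ohm*cm

5.275


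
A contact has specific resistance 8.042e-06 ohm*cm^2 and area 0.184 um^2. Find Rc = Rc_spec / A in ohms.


Step 1: Convert area to cm^2: 0.184 um^2 = 1.8400e-09 cm^2
Step 2: Rc = Rc_spec / A = 8.042e-06 / 1.8400e-09
Step 3: Rc = 4.37e+03 ohms

4.37e+03


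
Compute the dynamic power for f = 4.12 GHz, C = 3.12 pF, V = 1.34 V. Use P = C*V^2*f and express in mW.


Step 1: V^2 = 1.34^2 = 1.7956 V^2
Step 2: P = C*V^2*f = 3.12e-12 F * 1.7956 * 4.12e9 Hz
Step 3: P = 2.308136064e-02 W
Step 4: P = 23.081 mW

23.081


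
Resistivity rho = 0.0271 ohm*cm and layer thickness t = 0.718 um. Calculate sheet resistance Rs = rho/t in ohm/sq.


Step 1: Convert thickness to cm: t = 0.718 um = 7.1800e-05 cm
Step 2: Rs = rho / t = 0.0271 / 7.1800e-05
Step 3: Rs = 377.4 ohm/sq

377.4


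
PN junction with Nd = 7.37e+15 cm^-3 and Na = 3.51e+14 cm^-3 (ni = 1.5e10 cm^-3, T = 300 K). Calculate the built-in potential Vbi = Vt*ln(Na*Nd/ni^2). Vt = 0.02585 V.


Step 1: Compute Na*Nd/ni^2 = 3.51e+14 * 7.37e+15 / (1.5e10)^2 = 1.1497e+10
Step 2: ln(1.1497e+10) = 23.1654
Step 3: Vbi = 0.02585 * 23.1654 = 0.599 V

0.599


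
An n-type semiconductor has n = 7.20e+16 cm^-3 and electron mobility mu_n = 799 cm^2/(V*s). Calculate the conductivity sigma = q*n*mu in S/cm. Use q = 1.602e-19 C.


Step 1: sigma = q * n * mu
Step 2: sigma = 1.602e-19 * 7.20e+16 * 799
Step 3: sigma = 9.216e+00 S/cm

9.216e+00


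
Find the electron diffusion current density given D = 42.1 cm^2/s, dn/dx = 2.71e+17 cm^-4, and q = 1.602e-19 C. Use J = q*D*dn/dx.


Step 1: J = q * D * (dn/dx)
Step 2: J = 1.602e-19 * 42.1 * 2.71e+17
Step 3: J = 1.83e+00 A/cm^2

1.83e+00


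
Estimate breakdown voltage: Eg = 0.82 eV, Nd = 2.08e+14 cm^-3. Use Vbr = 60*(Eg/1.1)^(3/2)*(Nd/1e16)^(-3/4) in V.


Step 1: Eg/1.1 = 0.82/1.1 = 0.745455
Step 2: (Eg/1.1)^1.5 = 0.745455^1.5 = 0.643624
Step 3: (Nd/1e16)^(-0.75) = (0.0208)^(-0.75) = 18.257970
Step 4: Vbr = 60 * 0.643624 * 18.257970 = 705.1 V

705.1


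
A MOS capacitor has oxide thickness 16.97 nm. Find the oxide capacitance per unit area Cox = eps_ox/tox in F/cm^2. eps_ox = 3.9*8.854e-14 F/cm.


Step 1: eps_ox = 3.9 * 8.854e-14 = 3.45306e-13 F/cm
Step 2: tox in cm = 16.97 nm * 1e-7 = 1.6970e-06 cm
Step 3: Cox = 3.45306e-13 / 1.6970e-06 = 2.03e-07 F/cm^2

2.03e-07


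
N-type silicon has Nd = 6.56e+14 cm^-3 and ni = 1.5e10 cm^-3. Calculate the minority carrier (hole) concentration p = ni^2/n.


Step 1: Since Nd >> ni, n ≈ Nd = 6.56e+14 cm^-3
Step 2: p = ni^2 / n = (1.5e10)^2 / 6.56e+14
Step 3: p = 2.25e20 / 6.56e+14 = 3.43e+05 cm^-3

3.43e+05


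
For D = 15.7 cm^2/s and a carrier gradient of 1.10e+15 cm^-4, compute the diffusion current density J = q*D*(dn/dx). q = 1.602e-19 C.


Step 1: J = q * D * (dn/dx)
Step 2: J = 1.602e-19 * 15.7 * 1.10e+15
Step 3: J = 2.77e-03 A/cm^2

2.77e-03


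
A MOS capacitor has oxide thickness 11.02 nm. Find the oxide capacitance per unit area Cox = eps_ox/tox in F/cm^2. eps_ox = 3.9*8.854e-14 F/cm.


Step 1: eps_ox = 3.9 * 8.854e-14 = 3.45306e-13 F/cm
Step 2: tox in cm = 11.02 nm * 1e-7 = 1.1020e-06 cm
Step 3: Cox = 3.45306e-13 / 1.1020e-06 = 3.13e-07 F/cm^2

3.13e-07


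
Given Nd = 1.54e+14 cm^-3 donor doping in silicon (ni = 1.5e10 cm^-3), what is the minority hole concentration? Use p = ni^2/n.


Step 1: Since Nd >> ni, n ≈ Nd = 1.54e+14 cm^-3
Step 2: p = ni^2 / n = (1.5e10)^2 / 1.54e+14
Step 3: p = 2.25e20 / 1.54e+14 = 1.46e+06 cm^-3

1.46e+06


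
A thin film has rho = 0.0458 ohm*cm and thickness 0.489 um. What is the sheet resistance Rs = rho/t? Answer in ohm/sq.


Step 1: Convert thickness to cm: t = 0.489 um = 4.8900e-05 cm
Step 2: Rs = rho / t = 0.0458 / 4.8900e-05
Step 3: Rs = 936.6 ohm/sq

936.6


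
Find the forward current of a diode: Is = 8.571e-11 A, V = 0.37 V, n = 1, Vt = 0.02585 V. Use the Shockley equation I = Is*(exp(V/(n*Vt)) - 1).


Step 1: V/(n*Vt) = 0.37/(1*0.02585) = 14.3133
Step 2: exp(14.3133) = 1.6451e+06
Step 3: I = 8.571e-11 * (1.6451e+06 - 1) = 1.41e-04 A

1.41e-04


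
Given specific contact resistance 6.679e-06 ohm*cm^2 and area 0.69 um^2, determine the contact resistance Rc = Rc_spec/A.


Step 1: Convert area to cm^2: 0.69 um^2 = 6.9000e-09 cm^2
Step 2: Rc = Rc_spec / A = 6.679e-06 / 6.9000e-09
Step 3: Rc = 9.68e+02 ohms

9.68e+02


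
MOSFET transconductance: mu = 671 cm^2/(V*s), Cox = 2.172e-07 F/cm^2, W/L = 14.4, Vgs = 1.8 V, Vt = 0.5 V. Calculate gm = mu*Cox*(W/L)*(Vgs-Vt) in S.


Step 1: Vov = Vgs - Vt = 1.8 - 0.5 = 1.3 V
Step 2: gm = mu * Cox * (W/L) * Vov
Step 3: gm = 671 * 2.172e-07 * 14.4 * 1.3 = 2.73e-03 S

2.73e-03


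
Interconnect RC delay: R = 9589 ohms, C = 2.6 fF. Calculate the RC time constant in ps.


Step 1: tau = R * C
Step 2: tau = 9589 * 2.6 fF = 9589 * 2.6e-15 F
Step 3: tau = 2.49314e-11 s = 24.9314 ps

24.9314


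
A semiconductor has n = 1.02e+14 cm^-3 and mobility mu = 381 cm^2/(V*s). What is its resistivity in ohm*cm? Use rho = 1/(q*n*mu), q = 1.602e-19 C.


Step 1: sigma = q * n * mu = 1.602e-19 * 1.02e+14 * 381 = 6.22569e-03 S/cm
Step 2: rho = 1 / sigma = 1 / 6.22569e-03 = 160.6 ohm*cm

160.6


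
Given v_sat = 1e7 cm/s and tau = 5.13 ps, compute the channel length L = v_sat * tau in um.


Step 1: tau in seconds = 5.13 ps * 1e-12 = 5.1300e-12 s
Step 2: L = v_sat * tau = 1e7 * 5.1300e-12 = 5.1300e-05 cm
Step 3: L in um = 5.1300e-05 * 1e4 = 0.513 um

0.513


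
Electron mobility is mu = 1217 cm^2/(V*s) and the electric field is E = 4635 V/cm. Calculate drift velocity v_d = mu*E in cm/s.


Step 1: v_d = mu * E
Step 2: v_d = 1217 * 4635 = 5640795
Step 3: v_d = 5.64e+06 cm/s

5.64e+06


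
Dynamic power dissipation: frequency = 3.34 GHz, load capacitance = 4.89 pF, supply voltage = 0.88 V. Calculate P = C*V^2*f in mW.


Step 1: V^2 = 0.88^2 = 0.7744 V^2
Step 2: P = C*V^2*f = 4.89e-12 F * 0.7744 * 3.34e9 Hz
Step 3: P = 1.264796544e-02 W
Step 4: P = 12.648 mW

12.648


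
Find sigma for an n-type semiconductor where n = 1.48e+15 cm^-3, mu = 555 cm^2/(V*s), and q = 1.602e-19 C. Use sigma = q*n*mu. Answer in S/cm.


Step 1: sigma = q * n * mu
Step 2: sigma = 1.602e-19 * 1.48e+15 * 555
Step 3: sigma = 1.316e-01 S/cm

1.316e-01


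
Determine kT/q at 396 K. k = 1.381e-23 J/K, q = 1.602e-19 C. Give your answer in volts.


Step 1: kT = 1.381e-23 * 396 = 5.46876e-21 J
Step 2: Vt = kT/q = 5.46876e-21 / 1.602e-19
Step 3: Vt = 0.03414 V

0.03414


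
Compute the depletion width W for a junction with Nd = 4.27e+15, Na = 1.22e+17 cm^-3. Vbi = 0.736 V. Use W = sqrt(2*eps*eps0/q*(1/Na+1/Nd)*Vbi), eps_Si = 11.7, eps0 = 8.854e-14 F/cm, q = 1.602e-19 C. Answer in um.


Step 1: 1/Na + 1/Nd = 1/1.22e+17 + 1/4.27e+15 = 2.42389e-16
Step 2: 2*eps*eps0/q = 2*11.7*8.854e-14/1.602e-19 = 1.293281e+07
Step 3: W^2 = 1.293281e+07 * 2.42389e-16 * 0.736 = 2.30719e-09
Step 4: W = sqrt(2.30719e-09) = 4.803e-05 cm = 0.4803 um

0.4803


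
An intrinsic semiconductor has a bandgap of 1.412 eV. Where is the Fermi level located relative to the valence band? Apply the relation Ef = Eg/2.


Step 1: For an intrinsic semiconductor, the Fermi level sits at midgap.
Step 2: Ef = Eg / 2 = 1.412 / 2 = 0.706 eV

0.706


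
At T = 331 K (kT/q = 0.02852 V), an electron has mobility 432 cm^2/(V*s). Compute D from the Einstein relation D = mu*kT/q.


Step 1: D = mu * (kT/q)
Step 2: D = 432 * 0.02852
Step 3: D = 12.32 cm^2/s

12.32


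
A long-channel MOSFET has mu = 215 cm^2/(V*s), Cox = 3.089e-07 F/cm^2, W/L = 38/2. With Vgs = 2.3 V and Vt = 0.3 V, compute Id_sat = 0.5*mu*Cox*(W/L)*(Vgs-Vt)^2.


Step 1: Overdrive voltage Vov = Vgs - Vt = 2.3 - 0.3 = 2.0 V
Step 2: W/L = 38/2 = 19
Step 3: Id = 0.5 * 215 * 3.089e-07 * 19 * 2.0^2
Step 4: Id = 2.52e-03 A

2.52e-03


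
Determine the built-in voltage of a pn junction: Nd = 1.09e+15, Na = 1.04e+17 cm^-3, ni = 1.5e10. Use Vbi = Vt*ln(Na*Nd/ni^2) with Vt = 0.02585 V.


Step 1: Compute Na*Nd/ni^2 = 1.04e+17 * 1.09e+15 / (1.5e10)^2 = 5.0382e+11
Step 2: ln(5.0382e+11) = 26.9455
Step 3: Vbi = 0.02585 * 26.9455 = 0.697 V

0.697


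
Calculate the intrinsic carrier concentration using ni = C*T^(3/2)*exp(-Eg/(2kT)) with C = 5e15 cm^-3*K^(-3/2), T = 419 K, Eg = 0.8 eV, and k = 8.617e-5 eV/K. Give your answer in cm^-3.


Step 1: Compute kT = 8.617e-5 * 419 = 0.03610523 eV
Step 2: Exponent = -Eg/(2kT) = -0.8/(2*0.03610523) = -11.07873
Step 3: T^(3/2) = 419^1.5 = 8576.72
Step 4: ni = 5e15 * 8576.72 * exp(-11.07873) = 6.62e+14 cm^-3

6.62e+14


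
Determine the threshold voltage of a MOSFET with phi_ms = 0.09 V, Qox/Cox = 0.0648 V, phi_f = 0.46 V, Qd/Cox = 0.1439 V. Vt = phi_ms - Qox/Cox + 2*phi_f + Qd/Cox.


Step 1: Vt = phi_ms - Qox/Cox + 2*phi_f + Qd/Cox
Step 2: Vt = 0.09 - 0.0648 + 2*0.46 + 0.1439
Step 3: Vt = 0.09 - 0.0648 + 0.92 + 0.1439
Step 4: Vt = 1.0891 V

1.0891


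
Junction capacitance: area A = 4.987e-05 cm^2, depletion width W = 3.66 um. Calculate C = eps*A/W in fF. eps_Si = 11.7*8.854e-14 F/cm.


Step 1: eps_Si = 11.7 * 8.854e-14 = 1.035918e-12 F/cm
Step 2: W in cm = 3.66 * 1e-4 = 3.66e-04 cm
Step 3: C = 1.035918e-12 * 4.987e-05 / 3.66e-04 = 1.411509e-13 F
Step 4: C = 141.15 fF

141.15


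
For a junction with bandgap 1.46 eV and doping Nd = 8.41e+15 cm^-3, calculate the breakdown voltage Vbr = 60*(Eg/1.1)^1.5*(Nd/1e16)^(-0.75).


Step 1: Eg/1.1 = 1.46/1.1 = 1.327273
Step 2: (Eg/1.1)^1.5 = 1.327273^1.5 = 1.529116
Step 3: (Nd/1e16)^(-0.75) = (0.841)^(-0.75) = 1.138683
Step 4: Vbr = 60 * 1.529116 * 1.138683 = 104.5 V

104.5


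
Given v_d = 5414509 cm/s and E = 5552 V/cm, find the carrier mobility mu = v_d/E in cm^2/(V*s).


Step 1: mu = v_d / E
Step 2: mu = 5414509 / 5552
Step 3: mu = 975.24 cm^2/(V*s)

975.24


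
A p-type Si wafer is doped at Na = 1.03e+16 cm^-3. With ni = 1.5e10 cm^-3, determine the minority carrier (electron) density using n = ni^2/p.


Step 1: Majority hole concentration p ≈ Na = 1.03e+16 cm^-3
Step 2: n = ni^2 / Na = (1.5e10)^2 / 1.03e+16
Step 3: n = 2.18e+04 cm^-3

2.18e+04


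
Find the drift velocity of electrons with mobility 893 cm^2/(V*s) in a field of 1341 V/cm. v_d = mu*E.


Step 1: v_d = mu * E
Step 2: v_d = 893 * 1341 = 1197513
Step 3: v_d = 1.20e+06 cm/s

1.20e+06


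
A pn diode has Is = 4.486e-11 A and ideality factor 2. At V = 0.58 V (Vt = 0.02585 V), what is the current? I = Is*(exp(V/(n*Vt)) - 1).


Step 1: V/(n*Vt) = 0.58/(2*0.02585) = 11.2186
Step 2: exp(11.2186) = 7.4503e+04
Step 3: I = 4.486e-11 * (7.4503e+04 - 1) = 3.34e-06 A

3.34e-06


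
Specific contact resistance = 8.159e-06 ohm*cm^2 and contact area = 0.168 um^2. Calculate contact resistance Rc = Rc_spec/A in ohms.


Step 1: Convert area to cm^2: 0.168 um^2 = 1.6800e-09 cm^2
Step 2: Rc = Rc_spec / A = 8.159e-06 / 1.6800e-09
Step 3: Rc = 4.86e+03 ohms

4.86e+03


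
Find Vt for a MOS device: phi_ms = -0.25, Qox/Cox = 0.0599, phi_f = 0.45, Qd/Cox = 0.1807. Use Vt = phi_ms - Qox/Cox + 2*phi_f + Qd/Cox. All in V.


Step 1: Vt = phi_ms - Qox/Cox + 2*phi_f + Qd/Cox
Step 2: Vt = -0.25 - 0.0599 + 2*0.45 + 0.1807
Step 3: Vt = -0.25 - 0.0599 + 0.9 + 0.1807
Step 4: Vt = 0.7708 V

0.7708


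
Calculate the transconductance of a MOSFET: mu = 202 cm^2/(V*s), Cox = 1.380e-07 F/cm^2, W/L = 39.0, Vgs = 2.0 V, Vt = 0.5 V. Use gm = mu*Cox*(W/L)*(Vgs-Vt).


Step 1: Vov = Vgs - Vt = 2.0 - 0.5 = 1.5 V
Step 2: gm = mu * Cox * (W/L) * Vov
Step 3: gm = 202 * 1.380e-07 * 39.0 * 1.5 = 1.63e-03 S

1.63e-03


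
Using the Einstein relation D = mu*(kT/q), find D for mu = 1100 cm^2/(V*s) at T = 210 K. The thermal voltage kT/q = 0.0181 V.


Step 1: D = mu * (kT/q)
Step 2: D = 1100 * 0.0181
Step 3: D = 19.91 cm^2/s

19.91


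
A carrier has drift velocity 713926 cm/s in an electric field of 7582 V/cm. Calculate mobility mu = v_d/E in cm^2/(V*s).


Step 1: mu = v_d / E
Step 2: mu = 713926 / 7582
Step 3: mu = 94.16 cm^2/(V*s)

94.16


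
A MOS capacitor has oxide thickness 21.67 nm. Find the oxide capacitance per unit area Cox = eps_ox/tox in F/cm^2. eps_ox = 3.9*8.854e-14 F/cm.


Step 1: eps_ox = 3.9 * 8.854e-14 = 3.45306e-13 F/cm
Step 2: tox in cm = 21.67 nm * 1e-7 = 2.1670e-06 cm
Step 3: Cox = 3.45306e-13 / 2.1670e-06 = 1.59e-07 F/cm^2

1.59e-07


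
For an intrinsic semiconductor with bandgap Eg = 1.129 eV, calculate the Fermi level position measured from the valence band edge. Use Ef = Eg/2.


Step 1: For an intrinsic semiconductor, the Fermi level sits at midgap.
Step 2: Ef = Eg / 2 = 1.129 / 2 = 0.5645 eV

0.5645


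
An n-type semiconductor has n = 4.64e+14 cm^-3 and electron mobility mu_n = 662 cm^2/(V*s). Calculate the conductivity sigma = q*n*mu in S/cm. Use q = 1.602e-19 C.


Step 1: sigma = q * n * mu
Step 2: sigma = 1.602e-19 * 4.64e+14 * 662
Step 3: sigma = 4.921e-02 S/cm

4.921e-02


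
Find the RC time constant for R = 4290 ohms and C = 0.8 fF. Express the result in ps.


Step 1: tau = R * C
Step 2: tau = 4290 * 0.8 fF = 4290 * 8.0e-16 F
Step 3: tau = 3.432e-12 s = 3.432 ps

3.432


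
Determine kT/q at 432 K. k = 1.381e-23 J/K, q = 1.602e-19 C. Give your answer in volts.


Step 1: kT = 1.381e-23 * 432 = 5.96592e-21 J
Step 2: Vt = kT/q = 5.96592e-21 / 1.602e-19
Step 3: Vt = 0.03724 V

0.03724


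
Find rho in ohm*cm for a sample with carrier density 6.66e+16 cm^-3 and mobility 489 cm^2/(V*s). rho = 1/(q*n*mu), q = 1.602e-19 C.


Step 1: sigma = q * n * mu = 1.602e-19 * 6.66e+16 * 489 = 5.21730e+00 S/cm
Step 2: rho = 1 / sigma = 1 / 5.21730e+00 = 0.1917 ohm*cm

0.1917


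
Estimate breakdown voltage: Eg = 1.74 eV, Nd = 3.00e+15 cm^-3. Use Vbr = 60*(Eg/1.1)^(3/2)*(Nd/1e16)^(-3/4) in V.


Step 1: Eg/1.1 = 1.74/1.1 = 1.581818
Step 2: (Eg/1.1)^1.5 = 1.581818^1.5 = 1.989458
Step 3: (Nd/1e16)^(-0.75) = (0.3)^(-0.75) = 2.466943
Step 4: Vbr = 60 * 1.989458 * 2.466943 = 294.5 V

294.5


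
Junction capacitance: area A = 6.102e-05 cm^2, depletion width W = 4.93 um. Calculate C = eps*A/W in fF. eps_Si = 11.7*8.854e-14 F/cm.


Step 1: eps_Si = 11.7 * 8.854e-14 = 1.035918e-12 F/cm
Step 2: W in cm = 4.93 * 1e-4 = 4.93e-04 cm
Step 3: C = 1.035918e-12 * 6.102e-05 / 4.93e-04 = 1.282185e-13 F
Step 4: C = 128.22 fF

128.22


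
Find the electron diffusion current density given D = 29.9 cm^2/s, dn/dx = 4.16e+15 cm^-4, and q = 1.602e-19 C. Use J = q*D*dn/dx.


Step 1: J = q * D * (dn/dx)
Step 2: J = 1.602e-19 * 29.9 * 4.16e+15
Step 3: J = 1.99e-02 A/cm^2

1.99e-02


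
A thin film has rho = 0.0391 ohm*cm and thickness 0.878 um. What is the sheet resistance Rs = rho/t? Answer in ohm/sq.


Step 1: Convert thickness to cm: t = 0.878 um = 8.7800e-05 cm
Step 2: Rs = rho / t = 0.0391 / 8.7800e-05
Step 3: Rs = 445.3 ohm/sq

445.3


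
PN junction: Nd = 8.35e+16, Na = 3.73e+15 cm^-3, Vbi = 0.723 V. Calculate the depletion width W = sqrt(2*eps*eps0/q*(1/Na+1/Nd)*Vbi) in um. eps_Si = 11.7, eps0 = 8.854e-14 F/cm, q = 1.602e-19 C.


Step 1: 1/Na + 1/Nd = 1/3.73e+15 + 1/8.35e+16 = 2.80073e-16
Step 2: 2*eps*eps0/q = 2*11.7*8.854e-14/1.602e-19 = 1.293281e+07
Step 3: W^2 = 1.293281e+07 * 2.80073e-16 * 0.723 = 2.61880e-09
Step 4: W = sqrt(2.61880e-09) = 5.117e-05 cm = 0.5117 um

0.5117


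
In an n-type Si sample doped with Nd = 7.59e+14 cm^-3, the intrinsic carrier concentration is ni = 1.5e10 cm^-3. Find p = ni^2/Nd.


Step 1: Since Nd >> ni, n ≈ Nd = 7.59e+14 cm^-3
Step 2: p = ni^2 / n = (1.5e10)^2 / 7.59e+14
Step 3: p = 2.25e20 / 7.59e+14 = 2.96e+05 cm^-3

2.96e+05


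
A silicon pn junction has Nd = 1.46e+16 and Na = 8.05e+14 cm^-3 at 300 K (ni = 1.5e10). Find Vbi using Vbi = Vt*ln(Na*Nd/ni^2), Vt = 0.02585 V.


Step 1: Compute Na*Nd/ni^2 = 8.05e+14 * 1.46e+16 / (1.5e10)^2 = 5.2236e+10
Step 2: ln(5.2236e+10) = 24.6790
Step 3: Vbi = 0.02585 * 24.6790 = 0.638 V

0.638


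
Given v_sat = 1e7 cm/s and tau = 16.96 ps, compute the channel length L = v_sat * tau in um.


Step 1: tau in seconds = 16.96 ps * 1e-12 = 1.6960e-11 s
Step 2: L = v_sat * tau = 1e7 * 1.6960e-11 = 1.6960e-04 cm
Step 3: L in um = 1.6960e-04 * 1e4 = 1.696 um

1.696


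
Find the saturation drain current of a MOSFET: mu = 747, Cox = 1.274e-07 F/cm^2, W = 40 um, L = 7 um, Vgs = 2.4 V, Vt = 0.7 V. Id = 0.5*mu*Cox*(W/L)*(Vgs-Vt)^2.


Step 1: Overdrive voltage Vov = Vgs - Vt = 2.4 - 0.7 = 1.7 V
Step 2: W/L = 40/7 = 5.71429
Step 3: Id = 0.5 * 747 * 1.274e-07 * 5.71429 * 1.7^2
Step 4: Id = 7.86e-04 A

7.86e-04


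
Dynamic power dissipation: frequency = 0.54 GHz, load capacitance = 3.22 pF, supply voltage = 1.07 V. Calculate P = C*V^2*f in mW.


Step 1: V^2 = 1.07^2 = 1.1449 V^2
Step 2: P = C*V^2*f = 3.22e-12 F * 1.1449 * 0.54e9 Hz
Step 3: P = 1.99075212e-03 W
Step 4: P = 1.991 mW

1.991


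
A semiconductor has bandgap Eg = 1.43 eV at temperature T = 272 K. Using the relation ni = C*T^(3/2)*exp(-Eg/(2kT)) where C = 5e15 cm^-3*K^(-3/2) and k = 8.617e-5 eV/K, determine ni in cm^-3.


Step 1: Compute kT = 8.617e-5 * 272 = 0.02343824 eV
Step 2: Exponent = -Eg/(2kT) = -1.43/(2*0.02343824) = -30.50570
Step 3: T^(3/2) = 272^1.5 = 4485.94
Step 4: ni = 5e15 * 4485.94 * exp(-30.50570) = 1.27e+06 cm^-3

1.27e+06


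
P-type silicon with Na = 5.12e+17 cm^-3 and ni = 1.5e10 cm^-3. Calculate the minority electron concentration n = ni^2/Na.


Step 1: Majority hole concentration p ≈ Na = 5.12e+17 cm^-3
Step 2: n = ni^2 / Na = (1.5e10)^2 / 5.12e+17
Step 3: n = 4.39e+02 cm^-3

4.39e+02


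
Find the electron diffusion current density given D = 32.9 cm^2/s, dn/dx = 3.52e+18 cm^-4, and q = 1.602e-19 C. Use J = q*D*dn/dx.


Step 1: J = q * D * (dn/dx)
Step 2: J = 1.602e-19 * 32.9 * 3.52e+18
Step 3: J = 1.86e+01 A/cm^2

1.86e+01


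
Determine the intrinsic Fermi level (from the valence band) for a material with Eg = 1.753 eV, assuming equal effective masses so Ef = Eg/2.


Step 1: For an intrinsic semiconductor, the Fermi level sits at midgap.
Step 2: Ef = Eg / 2 = 1.753 / 2 = 0.8765 eV

0.8765


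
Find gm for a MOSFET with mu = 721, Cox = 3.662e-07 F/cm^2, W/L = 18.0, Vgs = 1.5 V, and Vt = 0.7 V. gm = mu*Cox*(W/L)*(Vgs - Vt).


Step 1: Vov = Vgs - Vt = 1.5 - 0.7 = 0.8 V
Step 2: gm = mu * Cox * (W/L) * Vov
Step 3: gm = 721 * 3.662e-07 * 18.0 * 0.8 = 3.80e-03 S

3.80e-03


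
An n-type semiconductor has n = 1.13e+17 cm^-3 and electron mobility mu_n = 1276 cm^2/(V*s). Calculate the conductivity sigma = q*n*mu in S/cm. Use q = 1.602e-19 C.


Step 1: sigma = q * n * mu
Step 2: sigma = 1.602e-19 * 1.13e+17 * 1276
Step 3: sigma = 2.310e+01 S/cm

2.310e+01


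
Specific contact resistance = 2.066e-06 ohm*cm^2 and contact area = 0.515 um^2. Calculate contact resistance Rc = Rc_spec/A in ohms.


Step 1: Convert area to cm^2: 0.515 um^2 = 5.1500e-09 cm^2
Step 2: Rc = Rc_spec / A = 2.066e-06 / 5.1500e-09
Step 3: Rc = 4.01e+02 ohms

4.01e+02


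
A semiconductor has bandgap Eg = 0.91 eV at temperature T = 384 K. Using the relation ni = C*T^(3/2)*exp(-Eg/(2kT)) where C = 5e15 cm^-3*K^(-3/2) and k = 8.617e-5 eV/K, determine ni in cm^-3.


Step 1: Compute kT = 8.617e-5 * 384 = 0.03308928 eV
Step 2: Exponent = -Eg/(2kT) = -0.91/(2*0.03308928) = -13.75068
Step 3: T^(3/2) = 384^1.5 = 7524.83
Step 4: ni = 5e15 * 7524.83 * exp(-13.75068) = 4.01e+13 cm^-3

4.01e+13


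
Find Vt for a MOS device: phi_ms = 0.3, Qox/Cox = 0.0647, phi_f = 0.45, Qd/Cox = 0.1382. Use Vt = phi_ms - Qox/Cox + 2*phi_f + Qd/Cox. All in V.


Step 1: Vt = phi_ms - Qox/Cox + 2*phi_f + Qd/Cox
Step 2: Vt = 0.3 - 0.0647 + 2*0.45 + 0.1382
Step 3: Vt = 0.3 - 0.0647 + 0.9 + 0.1382
Step 4: Vt = 1.2735 V

1.2735


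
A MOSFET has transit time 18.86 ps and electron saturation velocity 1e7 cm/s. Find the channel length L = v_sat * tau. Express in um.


Step 1: tau in seconds = 18.86 ps * 1e-12 = 1.8860e-11 s
Step 2: L = v_sat * tau = 1e7 * 1.8860e-11 = 1.8860e-04 cm
Step 3: L in um = 1.8860e-04 * 1e4 = 1.886 um

1.886


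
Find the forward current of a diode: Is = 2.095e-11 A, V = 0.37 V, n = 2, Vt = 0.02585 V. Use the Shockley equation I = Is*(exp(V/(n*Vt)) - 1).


Step 1: V/(n*Vt) = 0.37/(2*0.02585) = 7.1567
Step 2: exp(7.1567) = 1.2827e+03
Step 3: I = 2.095e-11 * (1.2827e+03 - 1) = 2.69e-08 A

2.69e-08


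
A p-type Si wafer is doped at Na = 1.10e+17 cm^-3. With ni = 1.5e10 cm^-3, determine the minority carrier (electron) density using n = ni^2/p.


Step 1: Majority hole concentration p ≈ Na = 1.10e+17 cm^-3
Step 2: n = ni^2 / Na = (1.5e10)^2 / 1.10e+17
Step 3: n = 2.05e+03 cm^-3

2.05e+03


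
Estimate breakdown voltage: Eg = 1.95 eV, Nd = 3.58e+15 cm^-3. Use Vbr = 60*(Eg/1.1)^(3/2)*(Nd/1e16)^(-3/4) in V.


Step 1: Eg/1.1 = 1.95/1.1 = 1.772727
Step 2: (Eg/1.1)^1.5 = 1.772727^1.5 = 2.360276
Step 3: (Nd/1e16)^(-0.75) = (0.358)^(-0.75) = 2.160666
Step 4: Vbr = 60 * 2.360276 * 2.160666 = 306.0 V

306.0


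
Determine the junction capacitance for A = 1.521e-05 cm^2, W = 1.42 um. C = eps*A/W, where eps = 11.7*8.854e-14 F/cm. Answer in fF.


Step 1: eps_Si = 11.7 * 8.854e-14 = 1.035918e-12 F/cm
Step 2: W in cm = 1.42 * 1e-4 = 1.42e-04 cm
Step 3: C = 1.035918e-12 * 1.521e-05 / 1.42e-04 = 1.109599e-13 F
Step 4: C = 110.96 fF

110.96


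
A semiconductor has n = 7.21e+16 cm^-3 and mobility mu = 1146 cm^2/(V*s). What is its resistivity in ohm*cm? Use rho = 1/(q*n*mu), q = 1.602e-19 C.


Step 1: sigma = q * n * mu = 1.602e-19 * 7.21e+16 * 1146 = 1.32368e+01 S/cm
Step 2: rho = 1 / sigma = 1 / 1.32368e+01 = 0.07555 ohm*cm

0.07555


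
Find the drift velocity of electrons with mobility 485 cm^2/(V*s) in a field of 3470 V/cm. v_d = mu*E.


Step 1: v_d = mu * E
Step 2: v_d = 485 * 3470 = 1682950
Step 3: v_d = 1.68e+06 cm/s

1.68e+06


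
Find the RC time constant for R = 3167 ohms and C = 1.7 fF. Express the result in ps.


Step 1: tau = R * C
Step 2: tau = 3167 * 1.7 fF = 3167 * 1.7e-15 F
Step 3: tau = 5.3839e-12 s = 5.3839 ps

5.3839


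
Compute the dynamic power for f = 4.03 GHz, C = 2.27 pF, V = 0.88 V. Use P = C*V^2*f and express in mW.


Step 1: V^2 = 0.88^2 = 0.7744 V^2
Step 2: P = C*V^2*f = 2.27e-12 F * 0.7744 * 4.03e9 Hz
Step 3: P = 7.08428864e-03 W
Step 4: P = 7.084 mW

7.084


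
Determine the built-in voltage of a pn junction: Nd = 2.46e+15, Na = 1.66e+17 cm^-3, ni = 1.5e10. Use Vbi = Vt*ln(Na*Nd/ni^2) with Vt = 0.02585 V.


Step 1: Compute Na*Nd/ni^2 = 1.66e+17 * 2.46e+15 / (1.5e10)^2 = 1.8149e+12
Step 2: ln(1.8149e+12) = 28.2271
Step 3: Vbi = 0.02585 * 28.2271 = 0.73 V

0.73


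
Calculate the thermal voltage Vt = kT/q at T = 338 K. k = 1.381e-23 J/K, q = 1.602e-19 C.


Step 1: kT = 1.381e-23 * 338 = 4.66778e-21 J
Step 2: Vt = kT/q = 4.66778e-21 / 1.602e-19
Step 3: Vt = 0.02914 V

0.02914


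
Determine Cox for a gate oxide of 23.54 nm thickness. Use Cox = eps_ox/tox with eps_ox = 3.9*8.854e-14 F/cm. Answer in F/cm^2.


Step 1: eps_ox = 3.9 * 8.854e-14 = 3.45306e-13 F/cm
Step 2: tox in cm = 23.54 nm * 1e-7 = 2.3540e-06 cm
Step 3: Cox = 3.45306e-13 / 2.3540e-06 = 1.47e-07 F/cm^2

1.47e-07


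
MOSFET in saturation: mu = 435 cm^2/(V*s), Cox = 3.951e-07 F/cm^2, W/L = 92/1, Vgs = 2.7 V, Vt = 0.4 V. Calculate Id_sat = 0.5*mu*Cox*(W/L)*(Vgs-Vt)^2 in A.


Step 1: Overdrive voltage Vov = Vgs - Vt = 2.7 - 0.4 = 2.3 V
Step 2: W/L = 92/1 = 92
Step 3: Id = 0.5 * 435 * 3.951e-07 * 92 * 2.3^2
Step 4: Id = 4.18e-02 A

4.18e-02


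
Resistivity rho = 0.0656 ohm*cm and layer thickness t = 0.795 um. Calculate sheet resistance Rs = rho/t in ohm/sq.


Step 1: Convert thickness to cm: t = 0.795 um = 7.9500e-05 cm
Step 2: Rs = rho / t = 0.0656 / 7.9500e-05
Step 3: Rs = 825.2 ohm/sq

825.2


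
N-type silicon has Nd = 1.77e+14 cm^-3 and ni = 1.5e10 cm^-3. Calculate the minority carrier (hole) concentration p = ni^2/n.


Step 1: Since Nd >> ni, n ≈ Nd = 1.77e+14 cm^-3
Step 2: p = ni^2 / n = (1.5e10)^2 / 1.77e+14
Step 3: p = 2.25e20 / 1.77e+14 = 1.27e+06 cm^-3

1.27e+06


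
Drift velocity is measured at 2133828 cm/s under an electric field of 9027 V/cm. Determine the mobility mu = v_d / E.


Step 1: mu = v_d / E
Step 2: mu = 2133828 / 9027
Step 3: mu = 236.38 cm^2/(V*s)

236.38


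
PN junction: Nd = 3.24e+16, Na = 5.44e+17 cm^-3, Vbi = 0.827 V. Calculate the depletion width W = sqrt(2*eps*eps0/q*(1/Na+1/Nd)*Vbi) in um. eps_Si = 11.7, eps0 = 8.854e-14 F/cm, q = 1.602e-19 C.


Step 1: 1/Na + 1/Nd = 1/5.44e+17 + 1/3.24e+16 = 3.27024e-17
Step 2: 2*eps*eps0/q = 2*11.7*8.854e-14/1.602e-19 = 1.293281e+07
Step 3: W^2 = 1.293281e+07 * 3.27024e-17 * 0.827 = 3.49766e-10
Step 4: W = sqrt(3.49766e-10) = 1.870e-05 cm = 0.187 um

0.187


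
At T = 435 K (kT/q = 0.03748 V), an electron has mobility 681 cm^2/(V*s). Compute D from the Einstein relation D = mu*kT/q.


Step 1: D = mu * (kT/q)
Step 2: D = 681 * 0.03748
Step 3: D = 25.52 cm^2/s

25.52


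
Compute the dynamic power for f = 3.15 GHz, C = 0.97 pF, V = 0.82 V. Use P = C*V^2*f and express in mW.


Step 1: V^2 = 0.82^2 = 0.6724 V^2
Step 2: P = C*V^2*f = 0.97e-12 F * 0.6724 * 3.15e9 Hz
Step 3: P = 2.0545182e-03 W
Step 4: P = 2.055 mW

2.055


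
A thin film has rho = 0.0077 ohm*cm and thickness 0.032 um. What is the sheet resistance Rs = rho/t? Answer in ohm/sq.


Step 1: Convert thickness to cm: t = 0.032 um = 3.2000e-06 cm
Step 2: Rs = rho / t = 0.0077 / 3.2000e-06
Step 3: Rs = 2406.3 ohm/sq

2406.3


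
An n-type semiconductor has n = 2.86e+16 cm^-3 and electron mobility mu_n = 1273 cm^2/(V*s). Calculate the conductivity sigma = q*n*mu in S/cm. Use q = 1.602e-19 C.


Step 1: sigma = q * n * mu
Step 2: sigma = 1.602e-19 * 2.86e+16 * 1273
Step 3: sigma = 5.833e+00 S/cm

5.833e+00


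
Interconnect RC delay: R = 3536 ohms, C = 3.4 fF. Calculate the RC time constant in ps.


Step 1: tau = R * C
Step 2: tau = 3536 * 3.4 fF = 3536 * 3.4e-15 F
Step 3: tau = 1.20224e-11 s = 12.0224 ps

12.0224


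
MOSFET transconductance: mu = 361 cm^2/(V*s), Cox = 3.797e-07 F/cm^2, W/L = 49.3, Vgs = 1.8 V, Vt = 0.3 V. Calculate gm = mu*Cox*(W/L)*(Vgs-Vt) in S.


Step 1: Vov = Vgs - Vt = 1.8 - 0.3 = 1.5 V
Step 2: gm = mu * Cox * (W/L) * Vov
Step 3: gm = 361 * 3.797e-07 * 49.3 * 1.5 = 1.01e-02 S

1.01e-02


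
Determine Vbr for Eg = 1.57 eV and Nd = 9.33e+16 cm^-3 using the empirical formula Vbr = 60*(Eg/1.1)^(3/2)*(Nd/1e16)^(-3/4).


Step 1: Eg/1.1 = 1.57/1.1 = 1.427273
Step 2: (Eg/1.1)^1.5 = 1.427273^1.5 = 1.705142
Step 3: (Nd/1e16)^(-0.75) = (9.33)^(-0.75) = 0.187322
Step 4: Vbr = 60 * 1.705142 * 0.187322 = 19.2 V

19.2


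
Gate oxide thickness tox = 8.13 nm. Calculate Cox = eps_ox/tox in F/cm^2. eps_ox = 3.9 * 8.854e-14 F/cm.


Step 1: eps_ox = 3.9 * 8.854e-14 = 3.45306e-13 F/cm
Step 2: tox in cm = 8.13 nm * 1e-7 = 8.1300e-07 cm
Step 3: Cox = 3.45306e-13 / 8.1300e-07 = 4.25e-07 F/cm^2

4.25e-07


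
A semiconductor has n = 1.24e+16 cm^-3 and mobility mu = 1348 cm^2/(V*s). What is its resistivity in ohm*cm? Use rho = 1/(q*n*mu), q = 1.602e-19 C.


Step 1: sigma = q * n * mu = 1.602e-19 * 1.24e+16 * 1348 = 2.67778e+00 S/cm
Step 2: rho = 1 / sigma = 1 / 2.67778e+00 = 0.3734 ohm*cm

0.3734


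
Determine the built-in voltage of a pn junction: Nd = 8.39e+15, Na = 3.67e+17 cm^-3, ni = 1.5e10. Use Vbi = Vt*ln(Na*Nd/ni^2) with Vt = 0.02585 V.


Step 1: Compute Na*Nd/ni^2 = 3.67e+17 * 8.39e+15 / (1.5e10)^2 = 1.3685e+13
Step 2: ln(1.3685e+13) = 30.2473
Step 3: Vbi = 0.02585 * 30.2473 = 0.782 V

0.782


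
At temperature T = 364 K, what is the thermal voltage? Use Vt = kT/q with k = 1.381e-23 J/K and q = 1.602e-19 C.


Step 1: kT = 1.381e-23 * 364 = 5.02684e-21 J
Step 2: Vt = kT/q = 5.02684e-21 / 1.602e-19
Step 3: Vt = 0.03138 V

0.03138


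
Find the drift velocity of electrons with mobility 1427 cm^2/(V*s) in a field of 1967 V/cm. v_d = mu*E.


Step 1: v_d = mu * E
Step 2: v_d = 1427 * 1967 = 2806909
Step 3: v_d = 2.81e+06 cm/s

2.81e+06


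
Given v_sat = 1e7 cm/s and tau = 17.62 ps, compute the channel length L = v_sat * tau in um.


Step 1: tau in seconds = 17.62 ps * 1e-12 = 1.7620e-11 s
Step 2: L = v_sat * tau = 1e7 * 1.7620e-11 = 1.7620e-04 cm
Step 3: L in um = 1.7620e-04 * 1e4 = 1.762 um

1.762
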